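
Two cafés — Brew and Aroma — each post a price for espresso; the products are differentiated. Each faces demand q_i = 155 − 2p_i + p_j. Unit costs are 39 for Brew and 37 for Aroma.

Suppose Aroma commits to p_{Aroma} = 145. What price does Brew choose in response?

94.5

Brew's profit: π = (p_{Brew} − 39)(155 − 2p_{Brew} + p_{Aroma}).
∂π/∂p_{Brew} = 233 − 4p_{Brew} + p_{Aroma} = 0 ⇒ p_{Brew} = 58.25 + 0.25p_{Aroma}.
At p_{Aroma} = 145: p_{Brew} = 58.25 + 0.25·145 = 94.5.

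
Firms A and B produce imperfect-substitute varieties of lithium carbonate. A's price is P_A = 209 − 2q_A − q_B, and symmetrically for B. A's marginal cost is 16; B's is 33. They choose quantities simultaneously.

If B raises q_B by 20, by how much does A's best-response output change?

Firm A's profit: π = q_A(209 − 2q_A − q_B) − 16q_A.
∂π/∂q_A = 193 − 4q_A − q_B = 0 ⇒ q_A = 48.25 − 0.25q_B.
The reaction-function slope is −0.25, so a 20-unit rise in q_B moves q_A by −0.25 × 20 = −5. A's best response falls — the actions are strategic substitutes.

-5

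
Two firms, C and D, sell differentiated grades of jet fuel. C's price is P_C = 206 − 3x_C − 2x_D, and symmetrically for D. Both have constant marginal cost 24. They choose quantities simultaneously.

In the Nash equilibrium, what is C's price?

92.25

Firm C's profit: π = x_C(206 − 3x_C − 2x_D) − 24x_C.
∂π/∂x_C = 182 − 6x_C − 2x_D = 0 ⇒ x_C = 91/3 − (1/3)x_D.
Setting x_C = x_D in the reaction function: x_C = 91/3 − (1/3)x_C, so x_C = (91/3) / (4/3) = 22.75.
P_C = 206 − 3·22.75 − 2·22.75 = 92.25.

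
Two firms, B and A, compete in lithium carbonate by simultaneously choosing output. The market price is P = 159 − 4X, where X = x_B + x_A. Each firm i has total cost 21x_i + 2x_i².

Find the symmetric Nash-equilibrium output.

8.625

Firm B's profit: π = x_B(159 − 4(x_B + x_A)) − 21x_B − 2x_B².
∂π/∂x_B = 138 − 12x_B − 4x_A = 0, so x_B = 11.5 − (1/3)x_A.
The game is symmetric, so in equilibrium x_A = x_B: the reaction function gives (4/3)x_B = 11.5, hence x_B = 8.625.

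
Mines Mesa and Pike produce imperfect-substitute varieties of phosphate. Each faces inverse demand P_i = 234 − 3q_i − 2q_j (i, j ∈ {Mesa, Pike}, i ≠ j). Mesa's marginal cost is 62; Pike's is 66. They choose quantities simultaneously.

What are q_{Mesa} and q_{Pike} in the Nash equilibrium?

Mine Mesa's profit: π = q_{Mesa}(234 − 3q_{Mesa} − 2q_{Pike}) − 62q_{Mesa}.
∂π/∂q_{Mesa} = 172 − 6q_{Mesa} − 2q_{Pike} = 0 ⇒ q_{Mesa} = 86/3 − (1/3)q_{Pike}.
Similarly q_{Pike} = 28 − (1/3)q_{Mesa}.
Plugging q_{Pike} into Mesa's best response: q_{Mesa} = 86/3 − (1/3)(28 − (1/3)q_{Mesa}) ⇒ (8/9)q_{Mesa} = 58/3, so q_{Mesa} = 21.75.
Then q_{Pike} = 28 − (1/3)·21.75 = 20.75.

21.75, 20.75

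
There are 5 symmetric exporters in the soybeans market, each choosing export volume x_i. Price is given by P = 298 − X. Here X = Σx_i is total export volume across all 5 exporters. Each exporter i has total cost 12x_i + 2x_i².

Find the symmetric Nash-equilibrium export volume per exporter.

A representative exporter's profit is π_i = x_i(298 − X) − 12x_i − 2x_i², with X = x_i + Σ_{j≠i} x_j.
First-order condition: 286 − 6x_i − Σ_{j≠i} x_j = 0.
Imposing symmetry (x_j = x for all j) turns Σ_{j≠i} x_j into 4x, so 286 = 10x and x = 28.6.

28.6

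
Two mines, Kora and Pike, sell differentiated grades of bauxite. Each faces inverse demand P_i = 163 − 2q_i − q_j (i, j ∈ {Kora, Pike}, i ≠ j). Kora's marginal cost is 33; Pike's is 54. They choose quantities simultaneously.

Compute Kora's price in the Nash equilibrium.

Mine Kora's profit: π = q_{Kora}(163 − 2q_{Kora} − q_{Pike}) − 33q_{Kora}.
∂π/∂q_{Kora} = 130 − 4q_{Kora} − q_{Pike} = 0 ⇒ q_{Kora} = 32.5 − 0.25q_{Pike}.
Similarly q_{Pike} = 27.25 − 0.25q_{Kora}.
Solving the two reaction functions simultaneously: (1 − (−0.25)(−0.25))q_{Kora} = 32.5 − 0.25·27.25, so 0.9375q_{Kora} = 25.6875 and q_{Kora} = 27.4.
Then q_{Pike} = 27.25 − 0.25·27.4 = 20.4.
P_{Kora} = 163 − 2·27.4 − 20.4 = 87.8.

87.8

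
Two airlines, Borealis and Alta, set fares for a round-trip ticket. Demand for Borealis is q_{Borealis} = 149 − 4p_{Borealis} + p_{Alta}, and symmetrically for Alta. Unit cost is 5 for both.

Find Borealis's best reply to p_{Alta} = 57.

28.25

Borealis's profit: π = (p_{Borealis} − 5)(149 − 4p_{Borealis} + p_{Alta}).
∂π/∂p_{Borealis} = 169 − 8p_{Borealis} + p_{Alta} = 0 ⇒ p_{Borealis} = 21.125 + 0.125p_{Alta}.
At p_{Alta} = 57: p_{Borealis} = 21.125 + 0.125·57 = 28.25.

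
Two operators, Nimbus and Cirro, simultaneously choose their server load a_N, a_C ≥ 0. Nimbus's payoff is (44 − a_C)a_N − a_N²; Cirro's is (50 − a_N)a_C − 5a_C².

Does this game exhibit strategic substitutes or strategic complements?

strategic substitutes

Expanding Nimbus's payoff: 44a_N − a_Ca_N − a_N².
∂π/∂a_N = 44 − a_C − 2a_N = 0, so a_N = 22 − 0.5a_C.
The best-response slope da_N/da_C = −0.5 < 0: the reaction function is downward-sloping, so the choices are strategic substitutes.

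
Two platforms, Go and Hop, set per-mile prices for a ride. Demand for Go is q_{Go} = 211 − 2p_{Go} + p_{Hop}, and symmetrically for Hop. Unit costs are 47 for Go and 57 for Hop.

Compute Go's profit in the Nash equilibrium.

Go's profit: π = (p_{Go} − 47)(211 − 2p_{Go} + p_{Hop}).
∂π/∂p_{Go} = 305 − 4p_{Go} + p_{Hop} = 0 ⇒ p_{Go} = 76.25 + 0.25p_{Hop}.
Similarly p_{Hop} = 81.25 + 0.25p_{Go}.
Solving the two reaction functions simultaneously: (1 − (0.25)(0.25))p_{Go} = 76.25 + 0.25·81.25, so 0.9375p_{Go} = 96.5625 and p_{Go} = 103.
Then p_{Hop} = 81.25 + 0.25·103 = 107.
q_{Go} = 211 − 2·103 + 107 = 112.
Profit = (103 − 47)·112 = 6272.

6272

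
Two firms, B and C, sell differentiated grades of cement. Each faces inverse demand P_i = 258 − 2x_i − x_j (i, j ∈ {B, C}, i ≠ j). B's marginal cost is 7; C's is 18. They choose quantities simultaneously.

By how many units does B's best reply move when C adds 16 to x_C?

-4

Firm B's profit: π = x_B(258 − 2x_B − x_C) − 7x_B.
∂π/∂x_B = 251 − 4x_B − x_C = 0 ⇒ x_B = 62.75 − 0.25x_C.
The reaction-function slope is −0.25, so a 16-unit rise in x_C moves x_B by −0.25 × 16 = −4. B's best response falls — the actions are strategic substitutes.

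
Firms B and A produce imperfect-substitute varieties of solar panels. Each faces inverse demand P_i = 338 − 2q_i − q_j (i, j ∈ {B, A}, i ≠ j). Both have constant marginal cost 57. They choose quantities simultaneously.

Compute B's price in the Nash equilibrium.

Firm B's profit: π = q_B(338 − 2q_B − q_A) − 57q_B.
∂π/∂q_B = 281 − 4q_B − q_A = 0 ⇒ q_B = 70.25 − 0.25q_A.
Setting q_B = q_A in the reaction function: q_B = 70.25 − 0.25q_B, so q_B = 70.25 / 1.25 = 56.2.
P_B = 338 − 2·56.2 − 56.2 = 169.4.

169.4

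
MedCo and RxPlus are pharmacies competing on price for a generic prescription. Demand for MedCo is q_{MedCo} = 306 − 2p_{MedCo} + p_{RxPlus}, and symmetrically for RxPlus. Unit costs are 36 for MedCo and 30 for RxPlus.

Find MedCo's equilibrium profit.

15913.28

MedCo's profit: π = (p_{MedCo} − 36)(306 − 2p_{MedCo} + p_{RxPlus}).
∂π/∂p_{MedCo} = 378 − 4p_{MedCo} + p_{RxPlus} = 0 ⇒ p_{MedCo} = 94.5 + 0.25p_{RxPlus}.
Similarly p_{RxPlus} = 91.5 + 0.25p_{MedCo}.
Solving the two reaction functions simultaneously: (1 − (0.25)(0.25))p_{MedCo} = 94.5 + 0.25·91.5, so 0.9375p_{MedCo} = 117.375 and p_{MedCo} = 125.2.
Then p_{RxPlus} = 91.5 + 0.25·125.2 = 122.8.
q_{MedCo} = 306 − 2·125.2 + 122.8 = 178.4.
Profit = (125.2 − 36)·178.4 = 15913.28.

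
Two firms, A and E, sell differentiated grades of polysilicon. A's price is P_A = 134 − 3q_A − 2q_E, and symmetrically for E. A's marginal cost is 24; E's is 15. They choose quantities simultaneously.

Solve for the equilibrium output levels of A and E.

13.1875, 15.4375

Firm A's profit: π = q_A(134 − 3q_A − 2q_E) − 24q_A.
∂π/∂q_A = 110 − 6q_A − 2q_E = 0 ⇒ q_A = 55/3 − (1/3)q_E.
Similarly q_E = 119/6 − (1/3)q_A.
Solving the two reaction functions simultaneously: (1 − (−1/3)(−1/3))q_A = 55/3 − (1/3)·(119/6), so (8/9)q_A = 211/18 and q_A = 13.1875.
Then q_E = 119/6 − (1/3)·13.1875 = 15.4375.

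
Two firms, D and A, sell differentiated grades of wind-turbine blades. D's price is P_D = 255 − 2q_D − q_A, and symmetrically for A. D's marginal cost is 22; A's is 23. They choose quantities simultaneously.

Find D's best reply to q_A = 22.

Firm D's profit: π = q_D(255 − 2q_D − q_A) − 22q_D.
∂π/∂q_D = 233 − 4q_D − q_A = 0 ⇒ q_D = 58.25 − 0.25q_A.
At q_A = 22: q_D = 58.25 − 0.25·22 = 52.75.

52.75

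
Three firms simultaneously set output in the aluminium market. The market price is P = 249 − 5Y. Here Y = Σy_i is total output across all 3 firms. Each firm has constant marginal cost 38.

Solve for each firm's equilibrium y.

A representative firm's profit is π_i = y_i(249 − 5Y) − 38y_i, with Y = y_i + Σ_{j≠i} y_j.
First-order condition: 211 − 10y_i − 5Σ_{j≠i} y_j = 0.
In a symmetric equilibrium every firm chooses the same y, so Σ_{j≠i} y_j = 2y. The condition becomes 211 − 20y = 0, giving y = 211/20 = 10.55.

10.55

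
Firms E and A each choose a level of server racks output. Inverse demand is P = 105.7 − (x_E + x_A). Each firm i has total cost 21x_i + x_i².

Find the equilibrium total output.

Firm E's profit: π = x_E(105.7 − (x_E + x_A)) − 21x_E − x_E².
∂π/∂x_E = 84.7 − 4x_E − x_A = 0, so x_E = 21.175 − 0.25x_A.
By symmetry x_A = x_E; substituting into the reaction function, 1.25x_E = 21.175 and x_E = 16.94.
Total output: 16.94 + 16.94 = 33.88.

33.88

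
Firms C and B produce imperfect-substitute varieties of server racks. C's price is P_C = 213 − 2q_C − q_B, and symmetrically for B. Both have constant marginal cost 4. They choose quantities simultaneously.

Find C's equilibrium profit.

3494.48

Firm C's profit: π = q_C(213 − 2q_C − q_B) − 4q_C.
∂π/∂q_C = 209 − 4q_C − q_B = 0 ⇒ q_C = 52.25 − 0.25q_B.
Setting q_C = q_B in the reaction function: q_C = 52.25 − 0.25q_C, so q_C = 52.25 / 1.25 = 41.8.
P_C = 213 − 2·41.8 − 41.8 = 87.6.
Profit = (87.6 − 4)·41.8 = 3494.48.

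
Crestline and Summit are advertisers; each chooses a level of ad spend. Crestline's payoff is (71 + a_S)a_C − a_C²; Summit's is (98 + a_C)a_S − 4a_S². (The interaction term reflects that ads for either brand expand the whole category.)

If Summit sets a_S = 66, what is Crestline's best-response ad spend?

Expanding Crestline's payoff: 71a_C + a_Sa_C − a_C².
∂π/∂a_C = 71 + a_S − 2a_C = 0, so a_C = 35.5 + 0.5a_S.
At a_S = 66: a_C = 35.5 + 0.5·66 = 68.5.

68.5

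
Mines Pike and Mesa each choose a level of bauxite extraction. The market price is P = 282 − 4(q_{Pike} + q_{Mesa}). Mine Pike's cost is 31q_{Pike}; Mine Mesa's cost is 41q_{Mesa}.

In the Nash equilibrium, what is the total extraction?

41

Mine Pike's profit: π = q_{Pike}(282 − 4(q_{Pike} + q_{Mesa})) − 31q_{Pike}.
∂π/∂q_{Pike} = 251 − 8q_{Pike} − 4q_{Mesa} = 0, so q_{Pike} = 31.375 − 0.5q_{Mesa}.
By the same steps for Mesa: q_{Mesa} = 30.125 − 0.5q_{Pike}.
Solving the two reaction functions simultaneously: (1 − (−0.5)(−0.5))q_{Pike} = 31.375 − 0.5·30.125, so 0.75q_{Pike} = 16.3125 and q_{Pike} = 21.75.
Then q_{Mesa} = 30.125 − 0.5·21.75 = 19.25.
Total extraction: 21.75 + 19.25 = 41.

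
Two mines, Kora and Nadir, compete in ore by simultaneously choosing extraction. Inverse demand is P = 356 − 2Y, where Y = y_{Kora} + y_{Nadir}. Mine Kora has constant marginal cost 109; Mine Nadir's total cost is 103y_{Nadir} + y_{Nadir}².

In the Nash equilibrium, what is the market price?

206.6

Mine Kora's profit: π = y_{Kora}(356 − 2(y_{Kora} + y_{Nadir})) − 109y_{Kora}.
∂π/∂y_{Kora} = 247 − 4y_{Kora} − 2y_{Nadir} = 0, so y_{Kora} = 61.75 − 0.5y_{Nadir}.
For Nadir: ∂π/∂y_{Nadir} = 253 − 6y_{Nadir} − 2y_{Kora} = 0 ⇒ y_{Nadir} = 253/6 − (1/3)y_{Kora}.
Solving the two reaction functions simultaneously: (1 − (−0.5)(−1/3))y_{Kora} = 61.75 − 0.5·(253/6), so (5/6)y_{Kora} = 122/3 and y_{Kora} = 48.8.
Then y_{Nadir} = 253/6 − (1/3)·48.8 = 25.9.
Equilibrium price: P = 356 − 2·74.7 = 206.6.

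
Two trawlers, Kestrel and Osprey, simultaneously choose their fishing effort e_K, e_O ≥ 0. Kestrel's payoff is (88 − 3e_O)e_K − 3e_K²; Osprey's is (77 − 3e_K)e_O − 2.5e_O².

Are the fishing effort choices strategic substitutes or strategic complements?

strategic substitutes

Expanding Kestrel's payoff: 88e_K − 3e_Oe_K − 3e_K².
∂π/∂e_K = 88 − 3e_O − 6e_K = 0, so e_K = 44/3 − 0.5e_O.
The best-response slope de_K/de_O = −0.5 < 0: the reaction function is downward-sloping, so the choices are strategic substitutes.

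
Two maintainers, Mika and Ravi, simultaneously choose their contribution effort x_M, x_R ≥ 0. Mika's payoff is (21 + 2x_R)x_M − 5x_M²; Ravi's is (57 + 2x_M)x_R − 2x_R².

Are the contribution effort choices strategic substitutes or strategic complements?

strategic complements

Expanding Mika's payoff: 21x_M + 2x_Rx_M − 5x_M².
∂π/∂x_M = 21 + 2x_R − 10x_M = 0, so x_M = 2.1 + 0.2x_R.
The best-response slope dx_M/dx_R = 0.2 > 0: the reaction function is upward-sloping, so the choices are strategic complements.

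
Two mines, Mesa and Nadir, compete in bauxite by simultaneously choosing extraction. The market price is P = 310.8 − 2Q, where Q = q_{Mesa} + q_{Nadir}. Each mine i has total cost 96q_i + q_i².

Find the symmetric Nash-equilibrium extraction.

26.85

Mine Mesa's profit: π = q_{Mesa}(310.8 − 2(q_{Mesa} + q_{Nadir})) − 96q_{Mesa} − q_{Mesa}².
∂π/∂q_{Mesa} = 214.8 − 6q_{Mesa} − 2q_{Nadir} = 0, so q_{Mesa} = 35.8 − (1/3)q_{Nadir}.
Setting q_{Mesa} = q_{Nadir} in the reaction function: q_{Mesa} = 35.8 − (1/3)q_{Mesa}, so q_{Mesa} = 35.8 / (4/3) = 26.85.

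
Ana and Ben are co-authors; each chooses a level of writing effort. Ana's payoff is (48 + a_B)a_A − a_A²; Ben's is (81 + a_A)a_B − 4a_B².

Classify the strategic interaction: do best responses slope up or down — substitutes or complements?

strategic complements

Expanding Ana's payoff: 48a_A + a_Ba_A − a_A².
∂π/∂a_A = 48 + a_B − 2a_A = 0, so a_A = 24 + 0.5a_B.
The best-response slope da_A/da_B = 0.5 > 0: the reaction function is upward-sloping, so the choices are strategic complements.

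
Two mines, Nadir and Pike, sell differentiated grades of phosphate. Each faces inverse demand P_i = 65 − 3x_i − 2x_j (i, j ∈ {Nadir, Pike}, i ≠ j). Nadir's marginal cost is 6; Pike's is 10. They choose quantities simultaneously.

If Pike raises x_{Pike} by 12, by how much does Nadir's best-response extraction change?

-4

Mine Nadir's profit: π = x_{Nadir}(65 − 3x_{Nadir} − 2x_{Pike}) − 6x_{Nadir}.
∂π/∂x_{Nadir} = 59 − 6x_{Nadir} − 2x_{Pike} = 0 ⇒ x_{Nadir} = 59/6 − (1/3)x_{Pike}.
The reaction-function slope is −1/3, so a 12-unit rise in x_{Pike} moves x_{Nadir} by −1/3 × 12 = −4. Nadir's best response falls — the actions are strategic substitutes.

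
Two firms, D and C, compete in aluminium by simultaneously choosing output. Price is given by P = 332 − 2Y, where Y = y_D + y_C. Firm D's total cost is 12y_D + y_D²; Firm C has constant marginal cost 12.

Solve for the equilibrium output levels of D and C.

32, 64

Firm D's profit: π = y_D(332 − 2(y_D + y_C)) − 12y_D − y_D².
∂π/∂y_D = 320 − 6y_D − 2y_C = 0, so y_D = 160/3 − (1/3)y_C.
For C: ∂π/∂y_C = 320 − 4y_C − 2y_D = 0 ⇒ y_C = 80 − 0.5y_D.
Plugging y_C into D's best response: y_D = 160/3 − (1/3)(80 − 0.5y_D) ⇒ (5/6)y_D = 80/3, so y_D = 32.
Then y_C = 80 − 0.5·32 = 64.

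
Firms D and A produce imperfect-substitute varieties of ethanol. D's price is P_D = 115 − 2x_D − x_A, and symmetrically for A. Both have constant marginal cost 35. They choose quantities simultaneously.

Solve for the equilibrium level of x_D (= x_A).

16

Firm D's profit: π = x_D(115 − 2x_D − x_A) − 35x_D.
∂π/∂x_D = 80 − 4x_D − x_A = 0 ⇒ x_D = 20 − 0.25x_A.
The game is symmetric, so in equilibrium x_A = x_D: the reaction function gives 1.25x_D = 20, hence x_D = 16.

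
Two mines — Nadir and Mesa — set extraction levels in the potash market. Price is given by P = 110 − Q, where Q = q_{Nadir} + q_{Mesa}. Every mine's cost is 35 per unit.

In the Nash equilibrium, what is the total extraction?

50

Mine Nadir's profit: π = q_{Nadir}(110 − (q_{Nadir} + q_{Mesa})) − 35q_{Nadir}.
∂π/∂q_{Nadir} = 75 − 2q_{Nadir} − q_{Mesa} = 0, so q_{Nadir} = 37.5 − 0.5q_{Mesa}.
By symmetry q_{Mesa} = q_{Nadir}; substituting into the reaction function, 1.5q_{Nadir} = 37.5 and q_{Nadir} = 25.
Total extraction: 25 + 25 = 50.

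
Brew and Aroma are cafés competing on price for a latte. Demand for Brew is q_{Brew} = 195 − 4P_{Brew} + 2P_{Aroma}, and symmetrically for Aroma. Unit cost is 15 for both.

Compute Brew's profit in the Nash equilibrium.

3025

Brew's profit: π = (P_{Brew} − 15)(195 − 4P_{Brew} + 2P_{Aroma}).
∂π/∂P_{Brew} = 255 − 8P_{Brew} + 2P_{Aroma} = 0 ⇒ P_{Brew} = 31.875 + 0.25P_{Aroma}.
The game is symmetric, so in equilibrium P_{Aroma} = P_{Brew}: the reaction function gives 0.75P_{Brew} = 31.875, hence P_{Brew} = 42.5.
q_{Brew} = 195 − 4·42.5 + 2·42.5 = 110.
Profit = (42.5 − 15)·110 = 3025.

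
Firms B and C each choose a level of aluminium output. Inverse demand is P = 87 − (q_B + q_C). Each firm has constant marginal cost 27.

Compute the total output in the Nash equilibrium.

40

Firm B's profit: π = q_B(87 − (q_B + q_C)) − 27q_B.
∂π/∂q_B = 60 − 2q_B − q_C = 0, so q_B = 30 − 0.5q_C.
The game is symmetric, so in equilibrium q_C = q_B: the reaction function gives 1.5q_B = 30, hence q_B = 20.
Total output: 20 + 20 = 40.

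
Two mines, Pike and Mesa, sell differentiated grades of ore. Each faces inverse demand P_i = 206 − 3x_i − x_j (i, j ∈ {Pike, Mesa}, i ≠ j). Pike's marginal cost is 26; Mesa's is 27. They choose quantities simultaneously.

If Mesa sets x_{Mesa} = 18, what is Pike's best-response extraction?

27

Mine Pike's profit: π = x_{Pike}(206 − 3x_{Pike} − x_{Mesa}) − 26x_{Pike}.
∂π/∂x_{Pike} = 180 − 6x_{Pike} − x_{Mesa} = 0 ⇒ x_{Pike} = 30 − (1/6)x_{Mesa}.
At x_{Mesa} = 18: x_{Pike} = 30 − (1/6)·18 = 27.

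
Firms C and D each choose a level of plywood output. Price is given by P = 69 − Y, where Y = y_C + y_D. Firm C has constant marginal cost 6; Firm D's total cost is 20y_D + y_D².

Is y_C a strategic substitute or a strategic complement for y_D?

strategic substitutes

Firm C's profit: π = y_C(69 − (y_C + y_D)) − 6y_C.
∂π/∂y_C = 63 − 2y_C − y_D = 0, so y_C = 31.5 − 0.5y_D.
The best-response slope dy_C/dy_D = −0.5 < 0: the reaction function is downward-sloping, so the choices are strategic substitutes.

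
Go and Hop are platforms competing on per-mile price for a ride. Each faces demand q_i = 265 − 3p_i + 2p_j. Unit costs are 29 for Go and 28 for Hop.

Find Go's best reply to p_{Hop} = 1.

Go's profit: π = (p_{Go} − 29)(265 − 3p_{Go} + 2p_{Hop}).
∂π/∂p_{Go} = 352 − 6p_{Go} + 2p_{Hop} = 0 ⇒ p_{Go} = 176/3 + (1/3)p_{Hop}.
At p_{Hop} = 1: p_{Go} = 176/3 + (1/3)·1 = 59.

59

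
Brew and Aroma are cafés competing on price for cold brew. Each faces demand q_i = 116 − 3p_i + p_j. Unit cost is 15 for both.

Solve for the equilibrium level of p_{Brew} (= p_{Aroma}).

Brew's profit: π = (p_{Brew} − 15)(116 − 3p_{Brew} + p_{Aroma}).
∂π/∂p_{Brew} = 161 − 6p_{Brew} + p_{Aroma} = 0 ⇒ p_{Brew} = 161/6 + (1/6)p_{Aroma}.
The game is symmetric, so in equilibrium p_{Aroma} = p_{Brew}: the reaction function gives (5/6)p_{Brew} = 161/6, hence p_{Brew} = 32.2.

32.2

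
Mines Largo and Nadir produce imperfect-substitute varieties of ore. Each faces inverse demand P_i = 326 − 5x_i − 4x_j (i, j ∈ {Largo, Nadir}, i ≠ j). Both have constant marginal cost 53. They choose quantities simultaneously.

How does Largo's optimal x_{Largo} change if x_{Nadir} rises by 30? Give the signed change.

Mine Largo's profit: π = x_{Largo}(326 − 5x_{Largo} − 4x_{Nadir}) − 53x_{Largo}.
∂π/∂x_{Largo} = 273 − 10x_{Largo} − 4x_{Nadir} = 0 ⇒ x_{Largo} = 27.3 − 0.4x_{Nadir}.
The reaction-function slope is −0.4, so a 30-unit rise in x_{Nadir} moves x_{Largo} by −0.4 × 30 = −12. Largo's best response falls — the actions are strategic substitutes.

-12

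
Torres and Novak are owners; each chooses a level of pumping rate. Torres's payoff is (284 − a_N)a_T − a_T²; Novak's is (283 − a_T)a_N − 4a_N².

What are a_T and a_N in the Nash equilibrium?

132.6, 18.8

Expanding Torres's payoff: 284a_T − a_Na_T − a_T².
∂π/∂a_T = 284 − a_N − 2a_T = 0, so a_T = 142 − 0.5a_N.
Likewise for Novak: a_N = 35.375 − 0.125a_T.
Substituting the second reaction function into the first: a_T = 142 − 0.5(35.375 − 0.125a_T), which gives 0.9375a_T = 124.3125 ⇒ a_T = 132.6.
Then a_N = 35.375 − 0.125·132.6 = 18.8.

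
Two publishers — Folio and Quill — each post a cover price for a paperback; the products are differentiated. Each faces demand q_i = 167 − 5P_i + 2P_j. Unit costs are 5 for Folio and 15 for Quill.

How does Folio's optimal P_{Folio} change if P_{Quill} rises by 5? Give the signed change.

1

Folio's profit: π = (P_{Folio} − 5)(167 − 5P_{Folio} + 2P_{Quill}).
∂π/∂P_{Folio} = 192 − 10P_{Folio} + 2P_{Quill} = 0 ⇒ P_{Folio} = 19.2 + 0.2P_{Quill}.
The reaction-function slope is 0.2, so a 5-unit rise in P_{Quill} moves P_{Folio} by 0.2 × 5 = 1. Folio's best response rises — the actions are strategic complements.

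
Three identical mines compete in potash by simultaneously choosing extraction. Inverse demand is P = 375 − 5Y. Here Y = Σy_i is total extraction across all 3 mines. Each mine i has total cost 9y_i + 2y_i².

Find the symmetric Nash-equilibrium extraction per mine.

15.25

A representative mine's profit is π_i = y_i(375 − 5Y) − 9y_i − 2y_i², with Y = y_i + Σ_{j≠i} y_j.
First-order condition: 366 − 14y_i − 5Σ_{j≠i} y_j = 0.
With identical mines, set every y_j = y: then 366 − 14y − 10y = 0, i.e. y = 366/24 = 15.25.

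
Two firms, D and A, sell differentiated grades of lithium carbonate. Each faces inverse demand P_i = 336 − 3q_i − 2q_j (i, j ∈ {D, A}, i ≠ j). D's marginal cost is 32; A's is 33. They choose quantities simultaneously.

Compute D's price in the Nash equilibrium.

146.1875

Firm D's profit: π = q_D(336 − 3q_D − 2q_A) − 32q_D.
∂π/∂q_D = 304 − 6q_D − 2q_A = 0 ⇒ q_D = 152/3 − (1/3)q_A.
Similarly q_A = 50.5 − (1/3)q_D.
Substituting the second reaction function into the first: q_D = 152/3 − (1/3)(50.5 − (1/3)q_D), which gives (8/9)q_D = 203/6 ⇒ q_D = 38.0625.
Then q_A = 50.5 − (1/3)·38.0625 = 37.8125.
P_D = 336 − 3·38.0625 − 2·37.8125 = 146.1875.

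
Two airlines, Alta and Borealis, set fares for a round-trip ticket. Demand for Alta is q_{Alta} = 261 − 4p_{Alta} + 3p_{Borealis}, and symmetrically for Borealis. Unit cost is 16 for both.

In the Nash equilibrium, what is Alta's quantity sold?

196

Alta's profit: π = (p_{Alta} − 16)(261 − 4p_{Alta} + 3p_{Borealis}).
∂π/∂p_{Alta} = 325 − 8p_{Alta} + 3p_{Borealis} = 0 ⇒ p_{Alta} = 40.625 + 0.375p_{Borealis}.
The game is symmetric, so in equilibrium p_{Borealis} = p_{Alta}: the reaction function gives 0.625p_{Alta} = 40.625, hence p_{Alta} = 65.
q_{Alta} = 261 − 4·65 + 3·65 = 196.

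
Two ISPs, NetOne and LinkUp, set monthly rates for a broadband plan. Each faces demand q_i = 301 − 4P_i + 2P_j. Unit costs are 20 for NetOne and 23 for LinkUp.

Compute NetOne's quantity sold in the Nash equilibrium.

NetOne's profit: π = (P_{NetOne} − 20)(301 − 4P_{NetOne} + 2P_{LinkUp}).
∂π/∂P_{NetOne} = 381 − 8P_{NetOne} + 2P_{LinkUp} = 0 ⇒ P_{NetOne} = 47.625 + 0.25P_{LinkUp}.
Similarly P_{LinkUp} = 49.125 + 0.25P_{NetOne}.
Solving the two reaction functions simultaneously: (1 − (0.25)(0.25))P_{NetOne} = 47.625 + 0.25·49.125, so 0.9375P_{NetOne} = 1917/32 and P_{NetOne} = 63.9.
Then P_{LinkUp} = 49.125 + 0.25·63.9 = 65.1.
q_{NetOne} = 301 − 4·63.9 + 2·65.1 = 175.6.

175.6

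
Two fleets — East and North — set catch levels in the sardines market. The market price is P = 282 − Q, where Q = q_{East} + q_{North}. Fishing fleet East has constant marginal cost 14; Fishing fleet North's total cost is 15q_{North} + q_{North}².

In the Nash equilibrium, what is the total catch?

153

Fishing fleet East's profit: π = q_{East}(282 − (q_{East} + q_{North})) − 14q_{East}.
∂π/∂q_{East} = 268 − 2q_{East} − q_{North} = 0, so q_{East} = 134 − 0.5q_{North}.
For North: ∂π/∂q_{North} = 267 − 4q_{North} − q_{East} = 0 ⇒ q_{North} = 66.75 − 0.25q_{East}.
Plugging q_{North} into East's best response: q_{East} = 134 − 0.5(66.75 − 0.25q_{East}) ⇒ 0.875q_{East} = 100.625, so q_{East} = 115.
Then q_{North} = 66.75 − 0.25·115 = 38.
Total catch: 115 + 38 = 153.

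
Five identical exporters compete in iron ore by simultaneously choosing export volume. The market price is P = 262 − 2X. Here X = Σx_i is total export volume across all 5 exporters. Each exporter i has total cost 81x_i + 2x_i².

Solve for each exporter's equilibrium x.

11.3125

A representative exporter's profit is π_i = x_i(262 − 2X) − 81x_i − 2x_i², with X = x_i + Σ_{j≠i} x_j.
First-order condition: 181 − 8x_i − 2Σ_{j≠i} x_j = 0.
In a symmetric equilibrium every exporter chooses the same x, so Σ_{j≠i} x_j = 4x. The condition becomes 181 − 16x = 0, giving x = 181/16 = 11.3125.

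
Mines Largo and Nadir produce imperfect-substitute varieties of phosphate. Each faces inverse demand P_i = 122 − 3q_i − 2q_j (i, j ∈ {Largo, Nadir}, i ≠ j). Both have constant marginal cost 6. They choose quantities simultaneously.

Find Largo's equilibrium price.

49.5

Mine Largo's profit: π = q_{Largo}(122 − 3q_{Largo} − 2q_{Nadir}) − 6q_{Largo}.
∂π/∂q_{Largo} = 116 − 6q_{Largo} − 2q_{Nadir} = 0 ⇒ q_{Largo} = 58/3 − (1/3)q_{Nadir}.
Setting q_{Largo} = q_{Nadir} in the reaction function: q_{Largo} = 58/3 − (1/3)q_{Largo}, so q_{Largo} = (58/3) / (4/3) = 14.5.
P_{Largo} = 122 − 3·14.5 − 2·14.5 = 49.5.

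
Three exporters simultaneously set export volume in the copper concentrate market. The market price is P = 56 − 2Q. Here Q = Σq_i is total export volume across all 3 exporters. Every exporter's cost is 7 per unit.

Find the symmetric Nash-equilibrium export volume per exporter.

A representative exporter's profit is π_i = q_i(56 − 2Q) − 7q_i, with Q = q_i + Σ_{j≠i} q_j.
First-order condition: 49 − 4q_i − 2Σ_{j≠i} q_j = 0.
Imposing symmetry (q_j = q for all j) turns Σ_{j≠i} q_j into 2q, so 49 = 8q and q = 6.125.

6.125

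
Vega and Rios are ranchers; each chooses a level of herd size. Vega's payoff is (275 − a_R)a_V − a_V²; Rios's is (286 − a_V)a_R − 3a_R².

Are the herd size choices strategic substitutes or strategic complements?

strategic substitutes

Expanding Vega's payoff: 275a_V − a_Ra_V − a_V².
∂π/∂a_V = 275 − a_R − 2a_V = 0, so a_V = 137.5 − 0.5a_R.
The best-response slope da_V/da_R = −0.5 < 0: the reaction function is downward-sloping, so the choices are strategic substitutes.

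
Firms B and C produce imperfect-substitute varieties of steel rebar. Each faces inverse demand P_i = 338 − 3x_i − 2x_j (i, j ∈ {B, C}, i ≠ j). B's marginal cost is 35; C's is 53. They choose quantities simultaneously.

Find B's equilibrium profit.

4563

Firm B's profit: π = x_B(338 − 3x_B − 2x_C) − 35x_B.
∂π/∂x_B = 303 − 6x_B − 2x_C = 0 ⇒ x_B = 50.5 − (1/3)x_C.
Similarly x_C = 47.5 − (1/3)x_B.
Solving the two reaction functions simultaneously: (1 − (−1/3)(−1/3))x_B = 50.5 − (1/3)·47.5, so (8/9)x_B = 104/3 and x_B = 39.
Then x_C = 47.5 − (1/3)·39 = 34.5.
P_B = 338 − 3·39 − 2·34.5 = 152.
Profit = (152 − 35)·39 = 4563.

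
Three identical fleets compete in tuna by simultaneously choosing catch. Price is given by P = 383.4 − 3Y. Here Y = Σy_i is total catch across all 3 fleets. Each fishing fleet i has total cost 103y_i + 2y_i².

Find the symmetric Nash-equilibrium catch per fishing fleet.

17.525

A representative fishing fleet's profit is π_i = y_i(383.4 − 3Y) − 103y_i − 2y_i², with Y = y_i + Σ_{j≠i} y_j.
First-order condition: 280.4 − 10y_i − 3Σ_{j≠i} y_j = 0.
With identical fishing fleets, set every y_j = y: then 280.4 − 10y − 6y = 0, i.e. y = 280.4/16 = 17.525.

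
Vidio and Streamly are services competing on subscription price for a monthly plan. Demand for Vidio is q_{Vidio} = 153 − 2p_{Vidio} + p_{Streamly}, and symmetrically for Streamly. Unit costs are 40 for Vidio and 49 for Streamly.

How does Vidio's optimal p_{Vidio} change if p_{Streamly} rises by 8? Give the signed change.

Vidio's profit: π = (p_{Vidio} − 40)(153 − 2p_{Vidio} + p_{Streamly}).
∂π/∂p_{Vidio} = 233 − 4p_{Vidio} + p_{Streamly} = 0 ⇒ p_{Vidio} = 58.25 + 0.25p_{Streamly}.
The reaction-function slope is 0.25, so an 8-unit rise in p_{Streamly} moves p_{Vidio} by 0.25 × 8 = 2. Vidio's best response rises — the actions are strategic complements.

2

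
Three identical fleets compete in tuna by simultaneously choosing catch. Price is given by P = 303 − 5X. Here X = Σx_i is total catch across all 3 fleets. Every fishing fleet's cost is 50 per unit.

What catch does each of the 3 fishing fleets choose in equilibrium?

12.65

A representative fishing fleet's profit is π_i = x_i(303 − 5X) − 50x_i, with X = x_i + Σ_{j≠i} x_j.
First-order condition: 253 − 10x_i − 5Σ_{j≠i} x_j = 0.
Imposing symmetry (x_j = x for all j) turns Σ_{j≠i} x_j into 2x, so 253 = 20x and x = 12.65.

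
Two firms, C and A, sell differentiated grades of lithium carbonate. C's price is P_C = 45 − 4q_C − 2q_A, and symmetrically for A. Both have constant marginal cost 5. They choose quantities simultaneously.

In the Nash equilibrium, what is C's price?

Firm C's profit: π = q_C(45 − 4q_C − 2q_A) − 5q_C.
∂π/∂q_C = 40 − 8q_C − 2q_A = 0 ⇒ q_C = 5 − 0.25q_A.
The game is symmetric, so in equilibrium q_A = q_C: the reaction function gives 1.25q_C = 5, hence q_C = 4.
P_C = 45 − 4·4 − 2·4 = 21.

21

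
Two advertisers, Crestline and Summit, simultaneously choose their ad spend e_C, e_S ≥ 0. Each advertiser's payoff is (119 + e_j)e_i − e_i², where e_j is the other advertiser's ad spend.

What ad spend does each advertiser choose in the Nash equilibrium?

Crestline's payoff is (119 + e_S)e_C − e_C².
∂π/∂e_C = 119 + e_S − 2e_C = 0, so e_C = 59.5 + 0.5e_S.
The game is symmetric, so in equilibrium e_S = e_C: the reaction function gives 0.5e_C = 59.5, hence e_C = 119.

119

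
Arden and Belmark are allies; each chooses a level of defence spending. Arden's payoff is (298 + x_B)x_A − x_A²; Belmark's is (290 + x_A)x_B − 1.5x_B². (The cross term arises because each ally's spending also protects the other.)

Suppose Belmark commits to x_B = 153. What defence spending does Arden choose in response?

225.5

Expanding Arden's payoff: 298x_A + x_Bx_A − x_A².
∂π/∂x_A = 298 + x_B − 2x_A = 0, so x_A = 149 + 0.5x_B.
At x_B = 153: x_A = 149 + 0.5·153 = 225.5.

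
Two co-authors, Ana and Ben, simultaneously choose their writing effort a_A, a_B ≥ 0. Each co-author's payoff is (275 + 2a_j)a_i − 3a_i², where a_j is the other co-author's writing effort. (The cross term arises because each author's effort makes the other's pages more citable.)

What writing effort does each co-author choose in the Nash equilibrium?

68.75

Ana's payoff is (275 + 2a_B)a_A − 3a_A².
∂π/∂a_A = 275 + 2a_B − 6a_A = 0, so a_A = 275/6 + (1/3)a_B.
Setting a_A = a_B in the reaction function: a_A = 275/6 + (1/3)a_A, so a_A = (275/6) / (2/3) = 68.75.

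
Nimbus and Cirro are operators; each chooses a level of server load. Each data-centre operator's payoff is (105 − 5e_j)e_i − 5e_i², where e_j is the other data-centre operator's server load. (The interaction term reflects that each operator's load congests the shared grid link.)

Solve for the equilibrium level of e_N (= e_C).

7

Nimbus's payoff is (105 − 5e_C)e_N − 5e_N².
∂π/∂e_N = 105 − 5e_C − 10e_N = 0, so e_N = 10.5 − 0.5e_C.
Setting e_N = e_C in the reaction function: e_N = 10.5 − 0.5e_N, so e_N = 10.5 / 1.5 = 7.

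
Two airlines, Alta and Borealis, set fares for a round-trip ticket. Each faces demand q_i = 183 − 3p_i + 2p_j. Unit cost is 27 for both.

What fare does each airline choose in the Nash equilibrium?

Alta's profit: π = (p_{Alta} − 27)(183 − 3p_{Alta} + 2p_{Borealis}).
∂π/∂p_{Alta} = 264 − 6p_{Alta} + 2p_{Borealis} = 0 ⇒ p_{Alta} = 44 + (1/3)p_{Borealis}.
Setting p_{Alta} = p_{Borealis} in the reaction function: p_{Alta} = 44 + (1/3)p_{Alta}, so p_{Alta} = 44 / (2/3) = 66.

66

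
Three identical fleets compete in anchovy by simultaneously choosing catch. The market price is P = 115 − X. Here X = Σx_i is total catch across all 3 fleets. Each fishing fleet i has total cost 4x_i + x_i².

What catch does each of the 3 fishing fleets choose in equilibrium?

18.5

A representative fishing fleet's profit is π_i = x_i(115 − X) − 4x_i − x_i², with X = x_i + Σ_{j≠i} x_j.
First-order condition: 111 − 4x_i − Σ_{j≠i} x_j = 0.
Imposing symmetry (x_j = x for all j) turns Σ_{j≠i} x_j into 2x, so 111 = 6x and x = 18.5.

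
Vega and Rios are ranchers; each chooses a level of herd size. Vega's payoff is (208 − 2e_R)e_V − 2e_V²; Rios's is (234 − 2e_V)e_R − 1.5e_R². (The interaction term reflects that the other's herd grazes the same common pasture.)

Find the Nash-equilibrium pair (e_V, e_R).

19.5, 65

Expanding Vega's payoff: 208e_V − 2e_Re_V − 2e_V².
∂π/∂e_V = 208 − 2e_R − 4e_V = 0, so e_V = 52 − 0.5e_R.
Likewise for Rios: e_R = 78 − (2/3)e_V.
Solving the two reaction functions simultaneously: (1 − (−0.5)(−2/3))e_V = 52 − 0.5·78, so (2/3)e_V = 13 and e_V = 19.5.
Then e_R = 78 − (2/3)·19.5 = 65.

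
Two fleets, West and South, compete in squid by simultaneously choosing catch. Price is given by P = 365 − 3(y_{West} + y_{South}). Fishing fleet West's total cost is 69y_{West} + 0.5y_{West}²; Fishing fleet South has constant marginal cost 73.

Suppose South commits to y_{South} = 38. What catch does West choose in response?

26

Fishing fleet West's profit: π = y_{West}(365 − 3(y_{West} + y_{South})) − 69y_{West} − 0.5y_{West}².
∂π/∂y_{West} = 296 − 7y_{West} − 3y_{South} = 0, so y_{West} = 296/7 − (3/7)y_{South}.
At y_{South} = 38: y_{West} = 296/7 − (3/7)·38 = 26.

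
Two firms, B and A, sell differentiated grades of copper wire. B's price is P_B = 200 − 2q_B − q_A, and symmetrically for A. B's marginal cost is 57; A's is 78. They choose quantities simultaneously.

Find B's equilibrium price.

Firm B's profit: π = q_B(200 − 2q_B − q_A) − 57q_B.
∂π/∂q_B = 143 − 4q_B − q_A = 0 ⇒ q_B = 35.75 − 0.25q_A.
Similarly q_A = 30.5 − 0.25q_B.
Solving the two reaction functions simultaneously: (1 − (−0.25)(−0.25))q_B = 35.75 − 0.25·30.5, so 0.9375q_B = 28.125 and q_B = 30.
Then q_A = 30.5 − 0.25·30 = 23.
P_B = 200 − 2·30 − 23 = 117.

117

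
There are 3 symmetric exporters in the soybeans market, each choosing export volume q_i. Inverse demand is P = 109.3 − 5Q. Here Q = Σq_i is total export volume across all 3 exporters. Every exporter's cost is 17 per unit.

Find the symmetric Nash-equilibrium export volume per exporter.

4.615

A representative exporter's profit is π_i = q_i(109.3 − 5Q) − 17q_i, with Q = q_i + Σ_{j≠i} q_j.
First-order condition: 92.3 − 10q_i − 5Σ_{j≠i} q_j = 0.
With identical exporters, set every q_j = q: then 92.3 − 10q − 10q = 0, i.e. q = 92.3/20 = 4.615.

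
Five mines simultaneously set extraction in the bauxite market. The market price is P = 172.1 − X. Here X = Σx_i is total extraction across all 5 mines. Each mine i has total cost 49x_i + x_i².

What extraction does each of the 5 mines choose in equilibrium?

15.3875

A representative mine's profit is π_i = x_i(172.1 − X) − 49x_i − x_i², with X = x_i + Σ_{j≠i} x_j.
First-order condition: 123.1 − 4x_i − Σ_{j≠i} x_j = 0.
With identical mines, set every x_j = x: then 123.1 − 4x − 4x = 0, i.e. x = 123.1/8 = 15.3875.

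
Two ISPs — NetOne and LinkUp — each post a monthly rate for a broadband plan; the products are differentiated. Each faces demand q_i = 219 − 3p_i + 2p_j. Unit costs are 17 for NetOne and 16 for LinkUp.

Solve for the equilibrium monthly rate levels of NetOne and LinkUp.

NetOne's profit: π = (p_{NetOne} − 17)(219 − 3p_{NetOne} + 2p_{LinkUp}).
∂π/∂p_{NetOne} = 270 − 6p_{NetOne} + 2p_{LinkUp} = 0 ⇒ p_{NetOne} = 45 + (1/3)p_{LinkUp}.
Similarly p_{LinkUp} = 44.5 + (1/3)p_{NetOne}.
Plugging p_{LinkUp} into NetOne's best response: p_{NetOne} = 45 + (1/3)(44.5 + (1/3)p_{NetOne}) ⇒ (8/9)p_{NetOne} = 359/6, so p_{NetOne} = 67.3125.
Then p_{LinkUp} = 44.5 + (1/3)·67.3125 = 66.9375.

67.3125, 66.9375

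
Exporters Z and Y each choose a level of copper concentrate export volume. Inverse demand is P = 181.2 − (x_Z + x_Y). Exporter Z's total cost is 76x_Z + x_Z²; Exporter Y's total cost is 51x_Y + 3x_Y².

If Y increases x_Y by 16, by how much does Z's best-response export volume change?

-4

Exporter Z's profit: π = x_Z(181.2 − (x_Z + x_Y)) − 76x_Z − x_Z².
∂π/∂x_Z = 105.2 − 4x_Z − x_Y = 0, so x_Z = 26.3 − 0.25x_Y.
The reaction-function slope is −0.25, so a 16-unit rise in x_Y moves x_Z by −0.25 × 16 = −4. Z's best response falls — the actions are strategic substitutes.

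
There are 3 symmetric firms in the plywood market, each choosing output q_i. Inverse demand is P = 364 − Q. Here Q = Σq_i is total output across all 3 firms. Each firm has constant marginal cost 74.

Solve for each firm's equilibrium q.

A representative firm's profit is π_i = q_i(364 − Q) − 74q_i, with Q = q_i + Σ_{j≠i} q_j.
First-order condition: 290 − 2q_i − Σ_{j≠i} q_j = 0.
With identical firms, set every q_j = q: then 290 − 2q − 2q = 0, i.e. q = 290/4 = 72.5.

72.5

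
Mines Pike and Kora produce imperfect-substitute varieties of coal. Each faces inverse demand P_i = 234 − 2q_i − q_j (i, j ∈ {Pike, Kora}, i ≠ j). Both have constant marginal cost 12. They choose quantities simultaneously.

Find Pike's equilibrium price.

100.8

Mine Pike's profit: π = q_{Pike}(234 − 2q_{Pike} − q_{Kora}) − 12q_{Pike}.
∂π/∂q_{Pike} = 222 − 4q_{Pike} − q_{Kora} = 0 ⇒ q_{Pike} = 55.5 − 0.25q_{Kora}.
By symmetry q_{Kora} = q_{Pike}; substituting into the reaction function, 1.25q_{Pike} = 55.5 and q_{Pike} = 44.4.
P_{Pike} = 234 − 2·44.4 − 44.4 = 100.8.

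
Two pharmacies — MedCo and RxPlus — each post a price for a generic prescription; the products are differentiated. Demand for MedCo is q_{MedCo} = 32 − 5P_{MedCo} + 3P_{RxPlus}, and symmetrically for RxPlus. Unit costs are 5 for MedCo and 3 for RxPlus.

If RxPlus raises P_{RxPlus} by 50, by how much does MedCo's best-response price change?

15

MedCo's profit: π = (P_{MedCo} − 5)(32 − 5P_{MedCo} + 3P_{RxPlus}).
∂π/∂P_{MedCo} = 57 − 10P_{MedCo} + 3P_{RxPlus} = 0 ⇒ P_{MedCo} = 5.7 + 0.3P_{RxPlus}.
The reaction-function slope is 0.3, so a 50-unit rise in P_{RxPlus} moves P_{MedCo} by 0.3 × 50 = 15. MedCo's best response rises — the actions are strategic complements.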